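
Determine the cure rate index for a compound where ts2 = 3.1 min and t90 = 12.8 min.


CRI = 100 / (t90 - ts2)
= 100 / (12.8 - 3.1)
= 100 / 9.7
= 10.31 min^-1

10.31 min^-1


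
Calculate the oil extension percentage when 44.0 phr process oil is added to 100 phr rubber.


Oil % = oil / (100 + oil) * 100
= 44.0 / (100 + 44.0) * 100
= 44.0 / 144.0 * 100
= 30.56%

30.56%


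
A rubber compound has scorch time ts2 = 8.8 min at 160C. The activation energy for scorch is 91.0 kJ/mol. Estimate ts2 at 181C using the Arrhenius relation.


Convert temperatures: T1 = 160 + 273.15 = 433.15 K, T2 = 181 + 273.15 = 454.15 K
ts2_new = 8.8 * exp(91000 / 8.314 * (1/454.15 - 1/433.15))
1/T2 - 1/T1 = -1.0675e-04
ts2_new = 2.74 min

2.74 min


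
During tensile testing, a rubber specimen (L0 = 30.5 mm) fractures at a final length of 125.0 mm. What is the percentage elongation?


Elongation = (Lf - L0) / L0 * 100
= (125.0 - 30.5) / 30.5 * 100
= 94.5 / 30.5 * 100
= 309.8%

309.8%


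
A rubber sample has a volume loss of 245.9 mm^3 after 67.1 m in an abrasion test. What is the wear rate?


Rate = volume_loss / distance
= 245.9 / 67.1
= 3.665 mm^3/m

3.665 mm^3/m


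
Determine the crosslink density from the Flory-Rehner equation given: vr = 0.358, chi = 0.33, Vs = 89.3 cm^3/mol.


ln(1 - vr) = ln(1 - 0.358) = -0.4432
Numerator = -((-0.4432) + 0.358 + 0.33 * 0.358^2) = 0.0429
Denominator = 89.3 * (0.358^(1/3) - 0.358/2) = 47.4236
nu = 0.0429 / 47.4236 = 9.0404e-04 mol/cm^3

9.0404e-04 mol/cm^3


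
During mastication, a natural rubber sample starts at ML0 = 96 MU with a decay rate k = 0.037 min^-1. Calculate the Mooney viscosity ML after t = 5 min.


ML = ML0 * exp(-k * t)
ML = 96 * exp(-0.037 * 5)
ML = 96 * 0.8311
ML = 79.79 MU

79.79 MU


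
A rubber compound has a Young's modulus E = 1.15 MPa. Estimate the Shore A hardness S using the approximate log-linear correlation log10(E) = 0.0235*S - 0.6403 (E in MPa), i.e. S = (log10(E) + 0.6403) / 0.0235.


log10(E) = 0.0235*S - 0.6403  =>  S = (log10(E) + 0.6403) / 0.0235
log10(1.15) = 0.060698
S = (0.060698 + 0.6403) / 0.0235 = 0.700998 / 0.0235
S = 29.8

Shore A = 29.8


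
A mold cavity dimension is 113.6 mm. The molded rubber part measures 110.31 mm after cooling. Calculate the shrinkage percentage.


Shrinkage = (mold - part) / mold * 100
= (113.6 - 110.31) / 113.6 * 100
= 3.29 / 113.6 * 100
= 2.9%

2.9%


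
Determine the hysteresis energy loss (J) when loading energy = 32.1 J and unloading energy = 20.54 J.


Hysteresis loss = loading - unloading
= 32.1 - 20.54
= 11.56 J

11.56 J


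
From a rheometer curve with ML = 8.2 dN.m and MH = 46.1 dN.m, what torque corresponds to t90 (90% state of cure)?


M90 = ML + 0.9 * (MH - ML)
M90 = 8.2 + 0.9 * (46.1 - 8.2)
M90 = 8.2 + 0.9 * 37.9
M90 = 42.31 dN.m

42.31 dN.m


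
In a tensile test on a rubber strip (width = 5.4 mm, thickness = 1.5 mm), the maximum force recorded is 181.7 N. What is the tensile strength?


Area = width * thickness = 5.4 * 1.5 = 8.1 mm^2
TS = force / area = 181.7 / 8.1 = 22.43 MPa

22.43 MPa


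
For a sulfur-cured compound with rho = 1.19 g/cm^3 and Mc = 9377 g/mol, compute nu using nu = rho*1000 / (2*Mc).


nu = rho * 1000 / (2 * Mc)
nu = 1.19 * 1000 / (2 * 9377)
nu = 1190.0 / 18754
nu = 0.0635 mol/L

0.0635 mol/L


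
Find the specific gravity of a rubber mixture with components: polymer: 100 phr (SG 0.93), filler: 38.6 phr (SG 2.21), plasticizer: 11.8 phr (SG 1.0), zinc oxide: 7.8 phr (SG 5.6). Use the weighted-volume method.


Sum of weights = 158.2
Volume contributions:
  polymer: 100/0.93 = 107.5269
  filler: 38.6/2.21 = 17.4661
  plasticizer: 11.8/1.0 = 11.8000
  zinc oxide: 7.8/5.6 = 1.3929
Sum of volumes = 138.1858
SG = 158.2 / 138.1858 = 1.145

SG = 1.145


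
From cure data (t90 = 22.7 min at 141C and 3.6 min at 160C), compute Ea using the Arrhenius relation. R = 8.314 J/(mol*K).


T1 = 414.15 K, T2 = 433.15 K
1/T1 - 1/T2 = 1.0592e-04
ln(t1/t2) = ln(22.7/3.6) = 1.8414
Ea = 8.314 * 1.8414 / 1.0592e-04 = 144546.5972 J/mol
Ea = 144.55 kJ/mol

144.55 kJ/mol


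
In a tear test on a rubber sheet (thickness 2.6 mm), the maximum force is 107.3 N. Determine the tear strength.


Tear strength = force / thickness
= 107.3 / 2.6
= 41.27 N/mm

41.27 N/mm


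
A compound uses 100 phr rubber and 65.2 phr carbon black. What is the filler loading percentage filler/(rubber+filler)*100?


Filler % = filler / (rubber + filler) * 100
= 65.2 / (100 + 65.2) * 100
= 65.2 / 165.2 * 100
= 39.47%

39.47%


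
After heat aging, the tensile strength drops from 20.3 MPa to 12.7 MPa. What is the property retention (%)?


Retention = aged / original * 100
= 12.7 / 20.3 * 100
= 62.6%

62.6%


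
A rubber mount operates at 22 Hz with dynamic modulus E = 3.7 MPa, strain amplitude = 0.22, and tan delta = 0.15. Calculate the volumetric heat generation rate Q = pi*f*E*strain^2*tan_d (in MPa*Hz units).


Q = pi * f * E * strain^2 * tan_d
= pi * 22 * 3.7 * 0.22^2 * 0.15
= pi * 22 * 3.7 * 0.0484 * 0.15
= 1.8566

Q = 1.8566


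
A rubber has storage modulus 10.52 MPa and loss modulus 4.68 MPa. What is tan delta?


tan delta = E'' / E'
= 4.68 / 10.52
= 0.4449

tan delta = 0.4449


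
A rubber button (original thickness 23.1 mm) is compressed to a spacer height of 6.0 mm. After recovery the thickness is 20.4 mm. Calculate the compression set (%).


CS = (t0 - recovered) / (t0 - ts) * 100
= (23.1 - 20.4) / (23.1 - 6.0) * 100
= 2.7 / 17.1 * 100
= 15.8%

15.8%


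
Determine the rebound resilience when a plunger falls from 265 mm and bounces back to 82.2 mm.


Resilience = h_rebound / h_drop * 100
= 82.2 / 265 * 100
= 31.0%

31.0%


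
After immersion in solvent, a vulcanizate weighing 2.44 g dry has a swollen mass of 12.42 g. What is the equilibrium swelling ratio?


Q = W_swollen / W_dry
Q = 12.42 / 2.44
Q = 5.09

Q = 5.09


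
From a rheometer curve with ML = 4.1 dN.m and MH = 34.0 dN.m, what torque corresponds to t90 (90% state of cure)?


M90 = ML + 0.9 * (MH - ML)
M90 = 4.1 + 0.9 * (34.0 - 4.1)
M90 = 4.1 + 0.9 * 29.9
M90 = 31.01 dN.m

31.01 dN.m


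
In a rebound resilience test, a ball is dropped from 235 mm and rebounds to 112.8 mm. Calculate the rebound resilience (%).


Resilience = h_rebound / h_drop * 100
= 112.8 / 235 * 100
= 48.0%

48.0%


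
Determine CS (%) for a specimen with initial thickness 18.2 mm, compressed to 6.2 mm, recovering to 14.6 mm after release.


CS = (t0 - recovered) / (t0 - ts) * 100
= (18.2 - 14.6) / (18.2 - 6.2) * 100
= 3.6 / 12.0 * 100
= 30.0%

30.0%


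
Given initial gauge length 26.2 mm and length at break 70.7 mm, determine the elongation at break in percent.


Elongation = (Lf - L0) / L0 * 100
= (70.7 - 26.2) / 26.2 * 100
= 44.5 / 26.2 * 100
= 169.8%

169.8%


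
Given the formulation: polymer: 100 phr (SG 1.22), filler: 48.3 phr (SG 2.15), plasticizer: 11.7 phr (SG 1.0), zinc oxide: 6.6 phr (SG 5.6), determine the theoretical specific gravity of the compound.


Sum of weights = 166.6
Volume contributions:
  polymer: 100/1.22 = 81.9672
  filler: 48.3/2.15 = 22.4651
  plasticizer: 11.7/1.0 = 11.7000
  zinc oxide: 6.6/5.6 = 1.1786
Sum of volumes = 117.3109
SG = 166.6 / 117.3109 = 1.42

SG = 1.42


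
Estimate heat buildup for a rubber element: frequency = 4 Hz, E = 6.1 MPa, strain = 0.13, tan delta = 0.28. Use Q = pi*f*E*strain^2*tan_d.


Q = pi * f * E * strain^2 * tan_d
= pi * 4 * 6.1 * 0.13^2 * 0.28
= pi * 4 * 6.1 * 0.0169 * 0.28
= 0.3627

Q = 0.3627


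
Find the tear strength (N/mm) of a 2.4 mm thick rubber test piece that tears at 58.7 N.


Tear strength = force / thickness
= 58.7 / 2.4
= 24.46 N/mm

24.46 N/mm


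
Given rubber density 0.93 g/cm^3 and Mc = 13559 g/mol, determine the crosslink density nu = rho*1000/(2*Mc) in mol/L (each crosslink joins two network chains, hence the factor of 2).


nu = rho * 1000 / (2 * Mc)
nu = 0.93 * 1000 / (2 * 13559)
nu = 930.0 / 27118
nu = 0.0343 mol/L

0.0343 mol/L


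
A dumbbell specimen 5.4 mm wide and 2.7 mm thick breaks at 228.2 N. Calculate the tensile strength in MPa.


Area = width * thickness = 5.4 * 2.7 = 14.58 mm^2
TS = force / area = 228.2 / 14.58 = 15.65 MPa

15.65 MPa


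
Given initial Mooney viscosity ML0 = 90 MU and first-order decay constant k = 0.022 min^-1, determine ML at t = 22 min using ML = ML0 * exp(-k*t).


ML = ML0 * exp(-k * t)
ML = 90 * exp(-0.022 * 22)
ML = 90 * 0.6163
ML = 55.47 MU

55.47 MU


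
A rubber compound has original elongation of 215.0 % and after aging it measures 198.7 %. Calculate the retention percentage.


Retention = aged / original * 100
= 198.7 / 215.0 * 100
= 92.4%

92.4%


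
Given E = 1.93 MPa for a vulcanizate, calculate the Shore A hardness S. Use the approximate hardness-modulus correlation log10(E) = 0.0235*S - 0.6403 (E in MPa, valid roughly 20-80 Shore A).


log10(E) = 0.0235*S - 0.6403  =>  S = (log10(E) + 0.6403) / 0.0235
log10(1.93) = 0.285557
S = (0.285557 + 0.6403) / 0.0235 = 0.925857 / 0.0235
S = 39.4

Shore A = 39.4


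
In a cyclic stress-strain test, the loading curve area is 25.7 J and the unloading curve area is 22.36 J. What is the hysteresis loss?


Hysteresis loss = loading - unloading
= 25.7 - 22.36
= 3.34 J

3.34 J


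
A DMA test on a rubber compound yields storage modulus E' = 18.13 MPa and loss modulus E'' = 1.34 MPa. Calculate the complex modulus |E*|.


|E*| = sqrt(E'^2 + E''^2)
= sqrt(18.13^2 + 1.34^2)
= sqrt(328.6969 + 1.7956)
= 18.179 MPa

18.179 MPa


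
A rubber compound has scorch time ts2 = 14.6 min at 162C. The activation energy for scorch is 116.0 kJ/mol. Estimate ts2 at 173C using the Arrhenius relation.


Convert temperatures: T1 = 162 + 273.15 = 435.15 K, T2 = 173 + 273.15 = 446.15 K
ts2_new = 14.6 * exp(116000 / 8.314 * (1/446.15 - 1/435.15))
1/T2 - 1/T1 = -5.6660e-05
ts2_new = 6.62 min

6.62 min


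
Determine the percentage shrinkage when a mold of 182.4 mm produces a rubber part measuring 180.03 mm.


Shrinkage = (mold - part) / mold * 100
= (182.4 - 180.03) / 182.4 * 100
= 2.37 / 182.4 * 100
= 1.3%

1.3%


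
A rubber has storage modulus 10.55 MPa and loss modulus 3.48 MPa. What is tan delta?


tan delta = E'' / E'
= 3.48 / 10.55
= 0.3299

tan delta = 0.3299


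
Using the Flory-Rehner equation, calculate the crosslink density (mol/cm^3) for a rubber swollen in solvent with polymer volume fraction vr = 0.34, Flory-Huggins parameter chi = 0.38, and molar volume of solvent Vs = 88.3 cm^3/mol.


ln(1 - vr) = ln(1 - 0.34) = -0.4155
Numerator = -((-0.4155) + 0.34 + 0.38 * 0.34^2) = 0.0316
Denominator = 88.3 * (0.34^(1/3) - 0.34/2) = 46.6183
nu = 0.0316 / 46.6183 = 6.7758e-04 mol/cm^3

6.7758e-04 mol/cm^3


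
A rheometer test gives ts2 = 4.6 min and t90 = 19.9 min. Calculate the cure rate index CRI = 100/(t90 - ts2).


CRI = 100 / (t90 - ts2)
= 100 / (19.9 - 4.6)
= 100 / 15.3
= 6.54 min^-1

6.54 min^-1


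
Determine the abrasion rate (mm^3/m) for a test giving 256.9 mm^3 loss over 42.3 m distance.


Rate = volume_loss / distance
= 256.9 / 42.3
= 6.073 mm^3/m

6.073 mm^3/m


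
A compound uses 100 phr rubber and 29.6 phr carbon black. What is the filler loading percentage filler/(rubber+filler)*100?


Filler % = filler / (rubber + filler) * 100
= 29.6 / (100 + 29.6) * 100
= 29.6 / 129.6 * 100
= 22.84%

22.84%


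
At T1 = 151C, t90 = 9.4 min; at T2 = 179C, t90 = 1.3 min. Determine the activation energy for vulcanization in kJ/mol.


T1 = 424.15 K, T2 = 452.15 K
1/T1 - 1/T2 = 1.4600e-04
ln(t1/t2) = ln(9.4/1.3) = 1.9783
Ea = 8.314 * 1.9783 / 1.4600e-04 = 112656.4647 J/mol
Ea = 112.66 kJ/mol

112.66 kJ/mol


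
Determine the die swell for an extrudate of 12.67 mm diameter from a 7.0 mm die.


Die swell ratio = D_extrudate / D_die
= 12.67 / 7.0
= 1.81

Die swell = 1.81


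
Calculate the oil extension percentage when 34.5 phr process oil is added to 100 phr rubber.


Oil % = oil / (100 + oil) * 100
= 34.5 / (100 + 34.5) * 100
= 34.5 / 134.5 * 100
= 25.65%

25.65%


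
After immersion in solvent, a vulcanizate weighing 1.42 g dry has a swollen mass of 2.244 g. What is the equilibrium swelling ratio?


Q = W_swollen / W_dry
Q = 2.244 / 1.42
Q = 1.58

Q = 1.58


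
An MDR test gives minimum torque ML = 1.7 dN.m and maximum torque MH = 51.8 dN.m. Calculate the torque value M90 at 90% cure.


M90 = ML + 0.9 * (MH - ML)
M90 = 1.7 + 0.9 * (51.8 - 1.7)
M90 = 1.7 + 0.9 * 50.1
M90 = 46.79 dN.m

46.79 dN.m


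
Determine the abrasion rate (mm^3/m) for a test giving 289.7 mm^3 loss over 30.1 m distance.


Rate = volume_loss / distance
= 289.7 / 30.1
= 9.625 mm^3/m

9.625 mm^3/m


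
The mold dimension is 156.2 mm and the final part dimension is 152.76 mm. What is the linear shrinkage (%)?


Shrinkage = (mold - part) / mold * 100
= (156.2 - 152.76) / 156.2 * 100
= 3.44 / 156.2 * 100
= 2.2%

2.2%


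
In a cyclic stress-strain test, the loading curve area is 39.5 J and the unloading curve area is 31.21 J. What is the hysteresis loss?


Hysteresis loss = loading - unloading
= 39.5 - 31.21
= 8.29 J

8.29 J


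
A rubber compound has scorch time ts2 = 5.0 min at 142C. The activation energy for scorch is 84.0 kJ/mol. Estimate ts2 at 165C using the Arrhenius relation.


Convert temperatures: T1 = 142 + 273.15 = 415.15 K, T2 = 165 + 273.15 = 438.15 K
ts2_new = 5.0 * exp(84000 / 8.314 * (1/438.15 - 1/415.15))
1/T2 - 1/T1 = -1.2644e-04
ts2_new = 1.39 min

1.39 min


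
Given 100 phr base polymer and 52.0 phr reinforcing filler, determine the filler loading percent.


Filler % = filler / (rubber + filler) * 100
= 52.0 / (100 + 52.0) * 100
= 52.0 / 152.0 * 100
= 34.21%

34.21%


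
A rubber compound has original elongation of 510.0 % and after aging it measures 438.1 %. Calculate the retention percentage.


Retention = aged / original * 100
= 438.1 / 510.0 * 100
= 85.9%

85.9%


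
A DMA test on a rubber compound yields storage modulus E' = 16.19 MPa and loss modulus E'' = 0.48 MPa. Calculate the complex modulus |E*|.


|E*| = sqrt(E'^2 + E''^2)
= sqrt(16.19^2 + 0.48^2)
= sqrt(262.1161 + 0.2304)
= 16.197 MPa

16.197 MPa


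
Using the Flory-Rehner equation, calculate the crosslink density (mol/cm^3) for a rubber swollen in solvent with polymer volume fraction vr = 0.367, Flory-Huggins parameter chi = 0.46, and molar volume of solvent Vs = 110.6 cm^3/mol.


ln(1 - vr) = ln(1 - 0.367) = -0.4573
Numerator = -((-0.4573) + 0.367 + 0.46 * 0.367^2) = 0.0283
Denominator = 110.6 * (0.367^(1/3) - 0.367/2) = 58.8901
nu = 0.0283 / 58.8901 = 4.8103e-04 mol/cm^3

4.8103e-04 mol/cm^3


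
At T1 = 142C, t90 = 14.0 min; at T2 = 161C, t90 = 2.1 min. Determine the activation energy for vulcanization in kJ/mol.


T1 = 415.15 K, T2 = 434.15 K
1/T1 - 1/T2 = 1.0542e-04
ln(t1/t2) = ln(14.0/2.1) = 1.8971
Ea = 8.314 * 1.8971 / 1.0542e-04 = 149622.2102 J/mol
Ea = 149.62 kJ/mol

149.62 kJ/mol


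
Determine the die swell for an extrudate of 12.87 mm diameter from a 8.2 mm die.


Die swell ratio = D_extrudate / D_die
= 12.87 / 8.2
= 1.57

Die swell = 1.57


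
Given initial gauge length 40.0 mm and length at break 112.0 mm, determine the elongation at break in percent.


Elongation = (Lf - L0) / L0 * 100
= (112.0 - 40.0) / 40.0 * 100
= 72.0 / 40.0 * 100
= 180.0%

180.0%


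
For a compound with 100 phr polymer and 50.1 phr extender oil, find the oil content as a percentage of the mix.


Oil % = oil / (100 + oil) * 100
= 50.1 / (100 + 50.1) * 100
= 50.1 / 150.1 * 100
= 33.38%

33.38%


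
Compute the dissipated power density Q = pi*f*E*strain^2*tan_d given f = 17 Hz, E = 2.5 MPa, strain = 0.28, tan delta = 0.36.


Q = pi * f * E * strain^2 * tan_d
= pi * 17 * 2.5 * 0.28^2 * 0.36
= pi * 17 * 2.5 * 0.0784 * 0.36
= 3.7684

Q = 3.7684


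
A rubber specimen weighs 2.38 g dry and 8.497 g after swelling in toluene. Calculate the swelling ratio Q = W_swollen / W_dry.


Q = W_swollen / W_dry
Q = 8.497 / 2.38
Q = 3.57

Q = 3.57


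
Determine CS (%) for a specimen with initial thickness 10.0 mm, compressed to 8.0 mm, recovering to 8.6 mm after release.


CS = (t0 - recovered) / (t0 - ts) * 100
= (10.0 - 8.6) / (10.0 - 8.0) * 100
= 1.4 / 2.0 * 100
= 70.0%

70.0%


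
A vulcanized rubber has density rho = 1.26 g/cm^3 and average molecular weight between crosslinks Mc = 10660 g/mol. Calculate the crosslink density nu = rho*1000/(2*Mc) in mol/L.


nu = rho * 1000 / (2 * Mc)
nu = 1.26 * 1000 / (2 * 10660)
nu = 1260.0 / 21320
nu = 0.0591 mol/L

0.0591 mol/L


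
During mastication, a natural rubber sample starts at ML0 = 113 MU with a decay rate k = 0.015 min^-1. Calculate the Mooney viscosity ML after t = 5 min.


ML = ML0 * exp(-k * t)
ML = 113 * exp(-0.015 * 5)
ML = 113 * 0.9277
ML = 104.84 MU

104.84 MU


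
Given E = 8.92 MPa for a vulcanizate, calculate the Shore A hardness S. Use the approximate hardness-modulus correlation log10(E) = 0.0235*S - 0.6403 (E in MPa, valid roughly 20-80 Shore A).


log10(E) = 0.0235*S - 0.6403  =>  S = (log10(E) + 0.6403) / 0.0235
log10(8.92) = 0.950365
S = (0.950365 + 0.6403) / 0.0235 = 1.590665 / 0.0235
S = 67.7

Shore A = 67.7


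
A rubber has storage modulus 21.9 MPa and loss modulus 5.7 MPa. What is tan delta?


tan delta = E'' / E'
= 5.7 / 21.9
= 0.2603

tan delta = 0.2603


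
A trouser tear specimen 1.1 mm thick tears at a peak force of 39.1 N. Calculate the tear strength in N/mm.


Tear strength = force / thickness
= 39.1 / 1.1
= 35.55 N/mm

35.55 N/mm


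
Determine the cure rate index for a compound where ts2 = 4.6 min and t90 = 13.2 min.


CRI = 100 / (t90 - ts2)
= 100 / (13.2 - 4.6)
= 100 / 8.6
= 11.63 min^-1

11.63 min^-1


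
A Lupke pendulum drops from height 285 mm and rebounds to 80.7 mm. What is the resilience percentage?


Resilience = h_rebound / h_drop * 100
= 80.7 / 285 * 100
= 28.3%

28.3%


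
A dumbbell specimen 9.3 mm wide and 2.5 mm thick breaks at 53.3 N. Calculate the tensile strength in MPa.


Area = width * thickness = 9.3 * 2.5 = 23.25 mm^2
TS = force / area = 53.3 / 23.25 = 2.29 MPa

2.29 MPa


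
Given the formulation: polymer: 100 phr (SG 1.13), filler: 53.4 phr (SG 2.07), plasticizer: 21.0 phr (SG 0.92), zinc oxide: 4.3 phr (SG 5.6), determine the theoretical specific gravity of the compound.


Sum of weights = 178.7
Volume contributions:
  polymer: 100/1.13 = 88.4956
  filler: 53.4/2.07 = 25.7971
  plasticizer: 21.0/0.92 = 22.8261
  zinc oxide: 4.3/5.6 = 0.7679
Sum of volumes = 137.8866
SG = 178.7 / 137.8866 = 1.296

SG = 1.296


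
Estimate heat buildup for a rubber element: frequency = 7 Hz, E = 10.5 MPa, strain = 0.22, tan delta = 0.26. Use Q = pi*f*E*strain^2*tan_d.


Q = pi * f * E * strain^2 * tan_d
= pi * 7 * 10.5 * 0.22^2 * 0.26
= pi * 7 * 10.5 * 0.0484 * 0.26
= 2.9057

Q = 2.9057


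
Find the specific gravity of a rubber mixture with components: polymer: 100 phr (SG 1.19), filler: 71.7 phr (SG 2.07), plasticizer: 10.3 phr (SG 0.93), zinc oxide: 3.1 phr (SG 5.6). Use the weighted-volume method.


Sum of weights = 185.1
Volume contributions:
  polymer: 100/1.19 = 84.0336
  filler: 71.7/2.07 = 34.6377
  plasticizer: 10.3/0.93 = 11.0753
  zinc oxide: 3.1/5.6 = 0.5536
Sum of volumes = 130.3001
SG = 185.1 / 130.3001 = 1.421

SG = 1.421


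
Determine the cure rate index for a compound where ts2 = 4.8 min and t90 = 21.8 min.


CRI = 100 / (t90 - ts2)
= 100 / (21.8 - 4.8)
= 100 / 17.0
= 5.88 min^-1

5.88 min^-1


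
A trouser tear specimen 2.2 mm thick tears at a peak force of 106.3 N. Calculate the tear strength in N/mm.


Tear strength = force / thickness
= 106.3 / 2.2
= 48.32 N/mm

48.32 N/mm


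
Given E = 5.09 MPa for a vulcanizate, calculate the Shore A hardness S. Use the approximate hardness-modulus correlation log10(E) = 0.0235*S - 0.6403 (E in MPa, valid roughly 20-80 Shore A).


log10(E) = 0.0235*S - 0.6403  =>  S = (log10(E) + 0.6403) / 0.0235
log10(5.09) = 0.706718
S = (0.706718 + 0.6403) / 0.0235 = 1.347018 / 0.0235
S = 57.3

Shore A = 57.3


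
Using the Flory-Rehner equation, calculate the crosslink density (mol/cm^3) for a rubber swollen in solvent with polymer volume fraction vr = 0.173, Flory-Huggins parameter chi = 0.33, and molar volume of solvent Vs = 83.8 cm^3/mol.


ln(1 - vr) = ln(1 - 0.173) = -0.1900
Numerator = -((-0.1900) + 0.173 + 0.33 * 0.173^2) = 0.0071
Denominator = 83.8 * (0.173^(1/3) - 0.173/2) = 39.4451
nu = 0.0071 / 39.4451 = 1.7934e-04 mol/cm^3

1.7934e-04 mol/cm^3


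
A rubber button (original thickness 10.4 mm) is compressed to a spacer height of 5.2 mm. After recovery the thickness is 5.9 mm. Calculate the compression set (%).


CS = (t0 - recovered) / (t0 - ts) * 100
= (10.4 - 5.9) / (10.4 - 5.2) * 100
= 4.5 / 5.2 * 100
= 86.5%

86.5%


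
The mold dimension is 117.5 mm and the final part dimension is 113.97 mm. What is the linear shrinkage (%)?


Shrinkage = (mold - part) / mold * 100
= (117.5 - 113.97) / 117.5 * 100
= 3.53 / 117.5 * 100
= 3.0%

3.0%


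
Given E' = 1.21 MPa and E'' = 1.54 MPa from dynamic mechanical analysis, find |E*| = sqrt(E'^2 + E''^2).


|E*| = sqrt(E'^2 + E''^2)
= sqrt(1.21^2 + 1.54^2)
= sqrt(1.4641 + 2.3716)
= 1.958 MPa

1.958 MPa


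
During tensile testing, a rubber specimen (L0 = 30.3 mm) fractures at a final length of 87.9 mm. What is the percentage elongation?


Elongation = (Lf - L0) / L0 * 100
= (87.9 - 30.3) / 30.3 * 100
= 57.6 / 30.3 * 100
= 190.1%

190.1%


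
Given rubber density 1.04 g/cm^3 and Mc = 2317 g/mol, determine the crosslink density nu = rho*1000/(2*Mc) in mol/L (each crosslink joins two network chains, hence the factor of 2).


nu = rho * 1000 / (2 * Mc)
nu = 1.04 * 1000 / (2 * 2317)
nu = 1040.0 / 4634
nu = 0.2244 mol/L

0.2244 mol/L


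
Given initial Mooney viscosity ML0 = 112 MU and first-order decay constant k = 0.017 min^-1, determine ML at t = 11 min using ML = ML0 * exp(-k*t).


ML = ML0 * exp(-k * t)
ML = 112 * exp(-0.017 * 11)
ML = 112 * 0.8294
ML = 92.9 MU

92.9 MU


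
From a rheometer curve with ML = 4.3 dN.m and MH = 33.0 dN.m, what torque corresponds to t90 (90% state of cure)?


M90 = ML + 0.9 * (MH - ML)
M90 = 4.3 + 0.9 * (33.0 - 4.3)
M90 = 4.3 + 0.9 * 28.7
M90 = 30.13 dN.m

30.13 dN.m


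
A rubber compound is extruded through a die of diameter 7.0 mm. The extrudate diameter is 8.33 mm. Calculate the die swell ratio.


Die swell ratio = D_extrudate / D_die
= 8.33 / 7.0
= 1.19

Die swell = 1.19


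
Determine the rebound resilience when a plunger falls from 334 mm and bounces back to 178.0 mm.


Resilience = h_rebound / h_drop * 100
= 178.0 / 334 * 100
= 53.3%

53.3%


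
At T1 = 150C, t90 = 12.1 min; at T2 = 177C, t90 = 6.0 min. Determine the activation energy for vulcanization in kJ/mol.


T1 = 423.15 K, T2 = 450.15 K
1/T1 - 1/T2 = 1.4175e-04
ln(t1/t2) = ln(12.1/6.0) = 0.7014
Ea = 8.314 * 0.7014 / 1.4175e-04 = 41142.6336 J/mol
Ea = 41.14 kJ/mol

41.14 kJ/mol


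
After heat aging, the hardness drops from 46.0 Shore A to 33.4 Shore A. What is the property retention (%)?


Retention = aged / original * 100
= 33.4 / 46.0 * 100
= 72.6%

72.6%


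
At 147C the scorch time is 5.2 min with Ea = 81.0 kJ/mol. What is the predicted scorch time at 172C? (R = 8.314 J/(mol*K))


Convert temperatures: T1 = 147 + 273.15 = 420.15 K, T2 = 172 + 273.15 = 445.15 K
ts2_new = 5.2 * exp(81000 / 8.314 * (1/445.15 - 1/420.15))
1/T2 - 1/T1 = -1.3367e-04
ts2_new = 1.41 min

1.41 min


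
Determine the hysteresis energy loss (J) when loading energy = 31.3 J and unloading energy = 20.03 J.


Hysteresis loss = loading - unloading
= 31.3 - 20.03
= 11.27 J

11.27 J


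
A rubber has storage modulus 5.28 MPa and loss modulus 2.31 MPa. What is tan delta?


tan delta = E'' / E'
= 2.31 / 5.28
= 0.4375

tan delta = 0.4375


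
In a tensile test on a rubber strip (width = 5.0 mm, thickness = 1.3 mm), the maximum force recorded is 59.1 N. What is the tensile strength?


Area = width * thickness = 5.0 * 1.3 = 6.5 mm^2
TS = force / area = 59.1 / 6.5 = 9.09 MPa

9.09 MPa


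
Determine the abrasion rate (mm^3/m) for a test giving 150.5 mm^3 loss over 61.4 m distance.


Rate = volume_loss / distance
= 150.5 / 61.4
= 2.451 mm^3/m

2.451 mm^3/m


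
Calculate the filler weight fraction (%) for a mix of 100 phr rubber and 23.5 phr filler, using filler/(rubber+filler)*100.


Filler % = filler / (rubber + filler) * 100
= 23.5 / (100 + 23.5) * 100
= 23.5 / 123.5 * 100
= 19.03%

19.03%


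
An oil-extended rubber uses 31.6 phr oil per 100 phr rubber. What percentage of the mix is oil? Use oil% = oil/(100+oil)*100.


Oil % = oil / (100 + oil) * 100
= 31.6 / (100 + 31.6) * 100
= 31.6 / 131.6 * 100
= 24.01%

24.01%


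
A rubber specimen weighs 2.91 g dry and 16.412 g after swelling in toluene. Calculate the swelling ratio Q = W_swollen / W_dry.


Q = W_swollen / W_dry
Q = 16.412 / 2.91
Q = 5.64

Q = 5.64


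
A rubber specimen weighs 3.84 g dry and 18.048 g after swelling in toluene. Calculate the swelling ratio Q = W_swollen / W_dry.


Q = W_swollen / W_dry
Q = 18.048 / 3.84
Q = 4.7

Q = 4.7


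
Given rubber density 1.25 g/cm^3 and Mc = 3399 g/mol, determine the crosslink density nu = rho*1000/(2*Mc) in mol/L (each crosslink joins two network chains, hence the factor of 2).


nu = rho * 1000 / (2 * Mc)
nu = 1.25 * 1000 / (2 * 3399)
nu = 1250.0 / 6798
nu = 0.1839 mol/L

0.1839 mol/L


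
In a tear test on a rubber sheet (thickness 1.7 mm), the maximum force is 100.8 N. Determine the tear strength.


Tear strength = force / thickness
= 100.8 / 1.7
= 59.29 N/mm

59.29 N/mm


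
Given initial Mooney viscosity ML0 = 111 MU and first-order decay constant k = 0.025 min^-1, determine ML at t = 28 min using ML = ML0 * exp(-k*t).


ML = ML0 * exp(-k * t)
ML = 111 * exp(-0.025 * 28)
ML = 111 * 0.4966
ML = 55.12 MU

55.12 MU


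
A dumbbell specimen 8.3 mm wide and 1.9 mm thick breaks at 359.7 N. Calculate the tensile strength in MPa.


Area = width * thickness = 8.3 * 1.9 = 15.77 mm^2
TS = force / area = 359.7 / 15.77 = 22.81 MPa

22.81 MPa


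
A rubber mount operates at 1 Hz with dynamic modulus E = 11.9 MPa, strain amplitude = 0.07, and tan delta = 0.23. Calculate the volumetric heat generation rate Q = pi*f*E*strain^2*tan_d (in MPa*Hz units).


Q = pi * f * E * strain^2 * tan_d
= pi * 1 * 11.9 * 0.07^2 * 0.23
= pi * 1 * 11.9 * 0.0049 * 0.23
= 0.0421

Q = 0.0421


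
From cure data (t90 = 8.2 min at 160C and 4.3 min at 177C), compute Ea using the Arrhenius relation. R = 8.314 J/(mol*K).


T1 = 433.15 K, T2 = 450.15 K
1/T1 - 1/T2 = 8.7187e-05
ln(t1/t2) = ln(8.2/4.3) = 0.6455
Ea = 8.314 * 0.6455 / 8.7187e-05 = 61555.3479 J/mol
Ea = 61.56 kJ/mol

61.56 kJ/mol


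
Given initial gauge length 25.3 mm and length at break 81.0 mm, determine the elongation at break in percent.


Elongation = (Lf - L0) / L0 * 100
= (81.0 - 25.3) / 25.3 * 100
= 55.7 / 25.3 * 100
= 220.2%

220.2%


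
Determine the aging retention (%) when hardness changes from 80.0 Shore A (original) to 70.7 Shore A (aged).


Retention = aged / original * 100
= 70.7 / 80.0 * 100
= 88.4%

88.4%


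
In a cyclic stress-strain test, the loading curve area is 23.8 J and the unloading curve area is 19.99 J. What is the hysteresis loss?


Hysteresis loss = loading - unloading
= 23.8 - 19.99
= 3.81 J

3.81 J


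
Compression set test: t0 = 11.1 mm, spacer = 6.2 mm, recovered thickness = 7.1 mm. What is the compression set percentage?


CS = (t0 - recovered) / (t0 - ts) * 100
= (11.1 - 7.1) / (11.1 - 6.2) * 100
= 4.0 / 4.9 * 100
= 81.6%

81.6%


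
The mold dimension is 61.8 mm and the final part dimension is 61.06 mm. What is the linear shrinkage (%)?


Shrinkage = (mold - part) / mold * 100
= (61.8 - 61.06) / 61.8 * 100
= 0.74 / 61.8 * 100
= 1.2%

1.2%


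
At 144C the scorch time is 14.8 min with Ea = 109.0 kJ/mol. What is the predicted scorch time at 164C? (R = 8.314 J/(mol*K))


Convert temperatures: T1 = 144 + 273.15 = 417.15 K, T2 = 164 + 273.15 = 437.15 K
ts2_new = 14.8 * exp(109000 / 8.314 * (1/437.15 - 1/417.15))
1/T2 - 1/T1 = -1.0967e-04
ts2_new = 3.51 min

3.51 min


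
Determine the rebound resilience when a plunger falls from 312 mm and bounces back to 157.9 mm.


Resilience = h_rebound / h_drop * 100
= 157.9 / 312 * 100
= 50.6%

50.6%


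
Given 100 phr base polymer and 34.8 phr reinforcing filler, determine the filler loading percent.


Filler % = filler / (rubber + filler) * 100
= 34.8 / (100 + 34.8) * 100
= 34.8 / 134.8 * 100
= 25.82%

25.82%


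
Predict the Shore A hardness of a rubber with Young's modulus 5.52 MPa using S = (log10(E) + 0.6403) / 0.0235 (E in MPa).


log10(E) = 0.0235*S - 0.6403  =>  S = (log10(E) + 0.6403) / 0.0235
log10(5.52) = 0.741939
S = (0.741939 + 0.6403) / 0.0235 = 1.382239 / 0.0235
S = 58.8

Shore A = 58.8


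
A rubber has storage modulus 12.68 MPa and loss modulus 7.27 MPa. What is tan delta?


tan delta = E'' / E'
= 7.27 / 12.68
= 0.5733

tan delta = 0.5733


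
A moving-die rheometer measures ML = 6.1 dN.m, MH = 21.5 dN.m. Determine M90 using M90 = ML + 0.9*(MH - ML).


M90 = ML + 0.9 * (MH - ML)
M90 = 6.1 + 0.9 * (21.5 - 6.1)
M90 = 6.1 + 0.9 * 15.4
M90 = 19.96 dN.m

19.96 dN.m


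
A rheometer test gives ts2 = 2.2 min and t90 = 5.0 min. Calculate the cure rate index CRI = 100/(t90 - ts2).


CRI = 100 / (t90 - ts2)
= 100 / (5.0 - 2.2)
= 100 / 2.8
= 35.71 min^-1

35.71 min^-1


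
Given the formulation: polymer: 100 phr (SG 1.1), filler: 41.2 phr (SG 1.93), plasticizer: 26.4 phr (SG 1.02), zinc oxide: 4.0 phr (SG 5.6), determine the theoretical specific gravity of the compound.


Sum of weights = 171.6
Volume contributions:
  polymer: 100/1.1 = 90.9091
  filler: 41.2/1.93 = 21.3472
  plasticizer: 26.4/1.02 = 25.8824
  zinc oxide: 4.0/5.6 = 0.7143
Sum of volumes = 138.8529
SG = 171.6 / 138.8529 = 1.236

SG = 1.236


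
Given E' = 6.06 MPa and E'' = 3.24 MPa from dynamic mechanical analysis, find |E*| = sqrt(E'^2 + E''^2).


|E*| = sqrt(E'^2 + E''^2)
= sqrt(6.06^2 + 3.24^2)
= sqrt(36.7236 + 10.4976)
= 6.872 MPa

6.872 MPa


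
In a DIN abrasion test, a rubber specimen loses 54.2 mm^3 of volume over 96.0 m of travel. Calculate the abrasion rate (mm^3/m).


Rate = volume_loss / distance
= 54.2 / 96.0
= 0.565 mm^3/m

0.565 mm^3/m


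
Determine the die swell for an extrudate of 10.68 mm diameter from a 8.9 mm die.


Die swell ratio = D_extrudate / D_die
= 10.68 / 8.9
= 1.2

Die swell = 1.2


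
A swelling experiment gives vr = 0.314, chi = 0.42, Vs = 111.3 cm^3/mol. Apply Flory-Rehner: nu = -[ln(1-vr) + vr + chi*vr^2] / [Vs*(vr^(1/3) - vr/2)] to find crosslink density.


ln(1 - vr) = ln(1 - 0.314) = -0.3769
Numerator = -((-0.3769) + 0.314 + 0.42 * 0.314^2) = 0.0215
Denominator = 111.3 * (0.314^(1/3) - 0.314/2) = 58.1752
nu = 0.0215 / 58.1752 = 3.6901e-04 mol/cm^3

3.6901e-04 mol/cm^3


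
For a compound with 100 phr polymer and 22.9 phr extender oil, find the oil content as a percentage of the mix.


Oil % = oil / (100 + oil) * 100
= 22.9 / (100 + 22.9) * 100
= 22.9 / 122.9 * 100
= 18.63%

18.63%


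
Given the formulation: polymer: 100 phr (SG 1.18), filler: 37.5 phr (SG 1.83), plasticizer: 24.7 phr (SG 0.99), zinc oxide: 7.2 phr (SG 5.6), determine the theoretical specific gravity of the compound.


Sum of weights = 169.4
Volume contributions:
  polymer: 100/1.18 = 84.7458
  filler: 37.5/1.83 = 20.4918
  plasticizer: 24.7/0.99 = 24.9495
  zinc oxide: 7.2/5.6 = 1.2857
Sum of volumes = 131.4728
SG = 169.4 / 131.4728 = 1.288

SG = 1.288


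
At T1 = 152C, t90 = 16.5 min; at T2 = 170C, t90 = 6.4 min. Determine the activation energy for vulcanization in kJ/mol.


T1 = 425.15 K, T2 = 443.15 K
1/T1 - 1/T2 = 9.5539e-05
ln(t1/t2) = ln(16.5/6.4) = 0.9471
Ea = 8.314 * 0.9471 / 9.5539e-05 = 82415.5275 J/mol
Ea = 82.42 kJ/mol

82.42 kJ/mol


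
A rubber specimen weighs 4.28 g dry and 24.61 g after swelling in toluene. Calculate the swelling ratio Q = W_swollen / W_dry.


Q = W_swollen / W_dry
Q = 24.61 / 4.28
Q = 5.75

Q = 5.75


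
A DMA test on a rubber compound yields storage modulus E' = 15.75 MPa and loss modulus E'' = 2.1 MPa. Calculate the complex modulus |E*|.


|E*| = sqrt(E'^2 + E''^2)
= sqrt(15.75^2 + 2.1^2)
= sqrt(248.0625 + 4.4100)
= 15.889 MPa

15.889 MPa


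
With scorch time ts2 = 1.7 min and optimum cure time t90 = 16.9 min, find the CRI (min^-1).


CRI = 100 / (t90 - ts2)
= 100 / (16.9 - 1.7)
= 100 / 15.2
= 6.58 min^-1

6.58 min^-1


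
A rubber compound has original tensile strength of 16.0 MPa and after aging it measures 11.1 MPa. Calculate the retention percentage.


Retention = aged / original * 100
= 11.1 / 16.0 * 100
= 69.4%

69.4%


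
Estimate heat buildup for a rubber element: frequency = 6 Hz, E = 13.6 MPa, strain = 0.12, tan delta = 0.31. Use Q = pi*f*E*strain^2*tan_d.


Q = pi * f * E * strain^2 * tan_d
= pi * 6 * 13.6 * 0.12^2 * 0.31
= pi * 6 * 13.6 * 0.0144 * 0.31
= 1.1444

Q = 1.1444


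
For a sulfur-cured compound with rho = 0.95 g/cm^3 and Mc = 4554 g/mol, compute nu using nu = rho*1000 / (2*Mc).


nu = rho * 1000 / (2 * Mc)
nu = 0.95 * 1000 / (2 * 4554)
nu = 950.0 / 9108
nu = 0.1043 mol/L

0.1043 mol/L


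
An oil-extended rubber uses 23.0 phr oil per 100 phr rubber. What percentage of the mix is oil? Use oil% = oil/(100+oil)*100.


Oil % = oil / (100 + oil) * 100
= 23.0 / (100 + 23.0) * 100
= 23.0 / 123.0 * 100
= 18.7%

18.7%


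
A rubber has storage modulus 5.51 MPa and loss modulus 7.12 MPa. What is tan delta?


tan delta = E'' / E'
= 7.12 / 5.51
= 1.2922

tan delta = 1.2922


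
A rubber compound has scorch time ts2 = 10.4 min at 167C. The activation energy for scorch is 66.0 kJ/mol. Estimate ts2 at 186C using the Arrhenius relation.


Convert temperatures: T1 = 167 + 273.15 = 440.15 K, T2 = 186 + 273.15 = 459.15 K
ts2_new = 10.4 * exp(66000 / 8.314 * (1/459.15 - 1/440.15))
1/T2 - 1/T1 = -9.4015e-05
ts2_new = 4.93 min

4.93 min


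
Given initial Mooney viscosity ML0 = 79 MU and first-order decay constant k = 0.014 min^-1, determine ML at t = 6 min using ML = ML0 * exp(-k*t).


ML = ML0 * exp(-k * t)
ML = 79 * exp(-0.014 * 6)
ML = 79 * 0.9194
ML = 72.64 MU

72.64 MU


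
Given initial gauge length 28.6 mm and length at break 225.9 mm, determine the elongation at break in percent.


Elongation = (Lf - L0) / L0 * 100
= (225.9 - 28.6) / 28.6 * 100
= 197.3 / 28.6 * 100
= 689.9%

689.9%


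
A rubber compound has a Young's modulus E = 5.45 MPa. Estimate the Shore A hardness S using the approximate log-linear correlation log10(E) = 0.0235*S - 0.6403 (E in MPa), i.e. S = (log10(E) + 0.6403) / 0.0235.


log10(E) = 0.0235*S - 0.6403  =>  S = (log10(E) + 0.6403) / 0.0235
log10(5.45) = 0.736397
S = (0.736397 + 0.6403) / 0.0235 = 1.376697 / 0.0235
S = 58.6

Shore A = 58.6


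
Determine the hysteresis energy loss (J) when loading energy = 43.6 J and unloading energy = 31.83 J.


Hysteresis loss = loading - unloading
= 43.6 - 31.83
= 11.77 J

11.77 J


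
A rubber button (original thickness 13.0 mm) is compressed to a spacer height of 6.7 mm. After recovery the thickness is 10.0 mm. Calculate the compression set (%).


CS = (t0 - recovered) / (t0 - ts) * 100
= (13.0 - 10.0) / (13.0 - 6.7) * 100
= 3.0 / 6.3 * 100
= 47.6%

47.6%


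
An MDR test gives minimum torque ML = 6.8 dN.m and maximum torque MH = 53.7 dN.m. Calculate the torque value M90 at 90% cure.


M90 = ML + 0.9 * (MH - ML)
M90 = 6.8 + 0.9 * (53.7 - 6.8)
M90 = 6.8 + 0.9 * 46.9
M90 = 49.01 dN.m

49.01 dN.m


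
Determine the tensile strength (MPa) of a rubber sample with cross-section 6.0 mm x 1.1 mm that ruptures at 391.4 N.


Area = width * thickness = 6.0 * 1.1 = 6.6 mm^2
TS = force / area = 391.4 / 6.6 = 59.3 MPa

59.3 MPa


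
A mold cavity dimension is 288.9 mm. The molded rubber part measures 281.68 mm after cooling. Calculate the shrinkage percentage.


Shrinkage = (mold - part) / mold * 100
= (288.9 - 281.68) / 288.9 * 100
= 7.22 / 288.9 * 100
= 2.5%

2.5%


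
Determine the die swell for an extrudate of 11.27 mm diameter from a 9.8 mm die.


Die swell ratio = D_extrudate / D_die
= 11.27 / 9.8
= 1.15

Die swell = 1.15


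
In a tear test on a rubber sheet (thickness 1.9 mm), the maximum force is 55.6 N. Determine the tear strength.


Tear strength = force / thickness
= 55.6 / 1.9
= 29.26 N/mm

29.26 N/mm


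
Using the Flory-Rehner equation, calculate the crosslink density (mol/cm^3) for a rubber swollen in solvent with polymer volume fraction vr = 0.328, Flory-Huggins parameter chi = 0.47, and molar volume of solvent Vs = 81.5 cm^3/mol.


ln(1 - vr) = ln(1 - 0.328) = -0.3975
Numerator = -((-0.3975) + 0.328 + 0.47 * 0.328^2) = 0.0189
Denominator = 81.5 * (0.328^(1/3) - 0.328/2) = 42.8399
nu = 0.0189 / 42.8399 = 4.4193e-04 mol/cm^3

4.4193e-04 mol/cm^3


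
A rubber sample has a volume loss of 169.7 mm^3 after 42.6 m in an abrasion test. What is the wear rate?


Rate = volume_loss / distance
= 169.7 / 42.6
= 3.984 mm^3/m

3.984 mm^3/m


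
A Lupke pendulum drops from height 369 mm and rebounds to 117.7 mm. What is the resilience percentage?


Resilience = h_rebound / h_drop * 100
= 117.7 / 369 * 100
= 31.9%

31.9%


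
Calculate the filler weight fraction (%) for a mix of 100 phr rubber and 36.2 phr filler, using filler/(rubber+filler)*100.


Filler % = filler / (rubber + filler) * 100
= 36.2 / (100 + 36.2) * 100
= 36.2 / 136.2 * 100
= 26.58%

26.58%


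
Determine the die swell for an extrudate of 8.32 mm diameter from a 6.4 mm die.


Die swell ratio = D_extrudate / D_die
= 8.32 / 6.4
= 1.3

Die swell = 1.3


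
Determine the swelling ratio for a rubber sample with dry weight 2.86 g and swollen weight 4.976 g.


Q = W_swollen / W_dry
Q = 4.976 / 2.86
Q = 1.74

Q = 1.74


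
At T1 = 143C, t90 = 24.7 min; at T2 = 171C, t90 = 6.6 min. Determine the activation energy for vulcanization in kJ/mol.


T1 = 416.15 K, T2 = 444.15 K
1/T1 - 1/T2 = 1.5149e-04
ln(t1/t2) = ln(24.7/6.6) = 1.3197
Ea = 8.314 * 1.3197 / 1.5149e-04 = 72429.8901 J/mol
Ea = 72.43 kJ/mol

72.43 kJ/mol


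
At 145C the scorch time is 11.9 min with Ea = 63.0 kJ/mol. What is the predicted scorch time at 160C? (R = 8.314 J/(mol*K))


Convert temperatures: T1 = 145 + 273.15 = 418.15 K, T2 = 160 + 273.15 = 433.15 K
ts2_new = 11.9 * exp(63000 / 8.314 * (1/433.15 - 1/418.15))
1/T2 - 1/T1 = -8.2817e-05
ts2_new = 6.35 min

6.35 min


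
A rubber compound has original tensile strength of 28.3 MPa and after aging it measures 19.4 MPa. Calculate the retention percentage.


Retention = aged / original * 100
= 19.4 / 28.3 * 100
= 68.6%

68.6%


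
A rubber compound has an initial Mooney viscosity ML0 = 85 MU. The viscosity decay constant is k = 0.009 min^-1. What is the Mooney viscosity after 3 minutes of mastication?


ML = ML0 * exp(-k * t)
ML = 85 * exp(-0.009 * 3)
ML = 85 * 0.9734
ML = 82.74 MU

82.74 MU


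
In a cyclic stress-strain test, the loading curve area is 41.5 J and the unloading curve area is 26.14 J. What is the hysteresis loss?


Hysteresis loss = loading - unloading
= 41.5 - 26.14
= 15.36 J

15.36 J


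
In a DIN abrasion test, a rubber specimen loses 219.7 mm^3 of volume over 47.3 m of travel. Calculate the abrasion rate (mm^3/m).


Rate = volume_loss / distance
= 219.7 / 47.3
= 4.645 mm^3/m

4.645 mm^3/m


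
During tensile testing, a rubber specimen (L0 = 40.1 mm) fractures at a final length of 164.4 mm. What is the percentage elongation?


Elongation = (Lf - L0) / L0 * 100
= (164.4 - 40.1) / 40.1 * 100
= 124.3 / 40.1 * 100
= 310.0%

310.0%
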